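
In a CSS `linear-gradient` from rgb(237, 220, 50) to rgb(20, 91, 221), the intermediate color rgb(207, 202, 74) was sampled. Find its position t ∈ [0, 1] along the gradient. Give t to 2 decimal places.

Invert the lerp on the R channel (largest span, 217): t = (207 − 237) / (20 − 237) = -30/-217 = 0.13825.
Check on G: (202 − 220)/(91 − 220) = 0.1395 ✓

0.14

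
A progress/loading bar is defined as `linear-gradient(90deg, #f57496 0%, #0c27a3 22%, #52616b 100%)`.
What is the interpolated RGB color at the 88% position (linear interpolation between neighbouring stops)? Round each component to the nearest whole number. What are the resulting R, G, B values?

(71, 88, 116)

88% lies between the 22% and 100% stops, so the local fraction is t = (88 − 22)/(100 − 22) = 66/78 ≈ 0.8462.
#0c27a3 → (12, 39, 163); #52616b → (82, 97, 107).
R = 12 + 0.8462 × (82 − 12) = 71.234 → 71
G = 39 + 0.8462 × (97 − 39) = 88.08 → 88
B = 163 + 0.8462 × (107 − 163) = 115.613 → 116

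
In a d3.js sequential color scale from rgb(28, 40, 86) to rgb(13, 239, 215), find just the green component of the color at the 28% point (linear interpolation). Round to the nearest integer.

G = 40 + 0.28 × (239 − 40) = 95.72 → 96

96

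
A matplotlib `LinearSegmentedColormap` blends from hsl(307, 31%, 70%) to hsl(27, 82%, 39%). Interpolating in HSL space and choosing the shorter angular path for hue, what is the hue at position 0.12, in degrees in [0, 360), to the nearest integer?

317

Hue: 27 − 307 = -280°, but |-280| > 180 so the shorter arc goes the other way: Δh = -280 + 360 = 80°.
H = 307 + 0.12 × (80) = 316.6 → 317°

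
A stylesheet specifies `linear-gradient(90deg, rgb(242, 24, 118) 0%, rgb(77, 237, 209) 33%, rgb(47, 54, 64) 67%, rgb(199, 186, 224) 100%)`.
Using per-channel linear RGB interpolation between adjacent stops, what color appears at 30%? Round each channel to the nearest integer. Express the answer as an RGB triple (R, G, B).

(92, 218, 201)

30% lies between the 0% and 33% stops, so the local fraction is t = (30 − 0)/(33 − 0) = 30/33 ≈ 0.9091.
R = 242 + 0.9091 × (77 − 242) = 91.999 → 92
G = 24 + 0.9091 × (237 − 24) = 217.638 → 218
B = 118 + 0.9091 × (209 − 118) = 200.728 → 201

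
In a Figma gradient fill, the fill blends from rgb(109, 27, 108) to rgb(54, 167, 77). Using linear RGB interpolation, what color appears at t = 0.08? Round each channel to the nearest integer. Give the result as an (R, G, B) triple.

R = 109 + 0.08 × (54 − 109) = 109 + 0.08 × -55 = 104.6 → 105
G = 27 + 0.08 × (167 − 27) = 27 + 0.08 × 140 = 38.2 → 38
B = 108 + 0.08 × (77 − 108) = 108 + 0.08 × -31 = 105.52 → 106

(105, 38, 106)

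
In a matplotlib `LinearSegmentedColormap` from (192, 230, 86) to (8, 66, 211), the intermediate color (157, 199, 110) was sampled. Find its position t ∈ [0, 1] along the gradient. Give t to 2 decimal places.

Invert the lerp on the R channel (largest span, 184): t = (157 − 192) / (8 − 192) = -35/-184 = 0.19022.
Check on G: (199 − 230)/(66 − 230) = 0.189 ✓

0.19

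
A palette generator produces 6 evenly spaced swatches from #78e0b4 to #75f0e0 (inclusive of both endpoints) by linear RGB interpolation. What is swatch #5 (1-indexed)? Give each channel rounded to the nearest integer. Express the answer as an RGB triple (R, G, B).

(118, 237, 215)

With 6 swatches and endpoints inclusive, swatch 5 sits at t = (5 − 1)/(6 − 1) = 4/5 ≈ 0.8.
#78e0b4 → (120, 224, 180); #75f0e0 → (117, 240, 224).
R = 120 + 0.8 × (117 − 120) = 117.6 → 118
G = 224 + 0.8 × (240 − 224) = 236.8 → 237
B = 180 + 0.8 × (224 − 180) = 215.2 → 215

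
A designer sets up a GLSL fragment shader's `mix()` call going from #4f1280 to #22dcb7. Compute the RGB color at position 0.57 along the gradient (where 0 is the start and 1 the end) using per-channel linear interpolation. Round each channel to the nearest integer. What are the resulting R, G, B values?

#4f1280 → (79, 18, 128); #22dcb7 → (34, 220, 183).
R = 79 + 0.57 × (34 − 79) = 79 + 0.57 × -45 = 53.35 → 53
G = 18 + 0.57 × (220 − 18) = 18 + 0.57 × 202 = 133.14 → 133
B = 128 + 0.57 × (183 − 128) = 128 + 0.57 × 55 = 159.35 → 159
So the blended color is (53, 133, 159), about #35859f.

(53, 133, 159)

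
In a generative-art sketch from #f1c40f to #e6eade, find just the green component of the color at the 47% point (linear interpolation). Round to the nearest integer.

G₁ = 196 (from #f1c40f), G₂ = 234 (from #e6eade).
G = 196 + 0.47 × (234 − 196) = 213.86 → 214

214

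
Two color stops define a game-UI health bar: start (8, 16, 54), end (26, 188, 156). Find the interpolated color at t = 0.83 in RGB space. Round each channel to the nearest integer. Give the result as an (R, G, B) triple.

R = 8 + 0.83 × (26 − 8) = 8 + 0.83 × 18 = 22.94 → 23
G = 16 + 0.83 × (188 − 16) = 16 + 0.83 × 172 = 158.76 → 159
B = 54 + 0.83 × (156 − 54) = 54 + 0.83 × 102 = 138.66 → 139

(23, 159, 139)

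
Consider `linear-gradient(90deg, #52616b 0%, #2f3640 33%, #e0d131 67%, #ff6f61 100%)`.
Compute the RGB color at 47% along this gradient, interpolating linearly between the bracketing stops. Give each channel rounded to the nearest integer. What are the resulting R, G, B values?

(120, 118, 58)

47% lies between the 33% and 67% stops, so the local fraction is t = (47 − 33)/(67 − 33) = 14/34 ≈ 0.4118.
#2f3640 → (47, 54, 64); #e0d131 → (224, 209, 49).
R = 47 + 0.4118 × (224 − 47) = 119.889 → 120
G = 54 + 0.4118 × (209 − 54) = 117.829 → 118
B = 64 + 0.4118 × (49 − 64) = 57.823 → 58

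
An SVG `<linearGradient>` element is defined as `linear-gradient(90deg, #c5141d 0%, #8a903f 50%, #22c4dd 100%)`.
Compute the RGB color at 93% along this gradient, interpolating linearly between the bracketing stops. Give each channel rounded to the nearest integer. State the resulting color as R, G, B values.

(49, 189, 199)

93% lies between the 50% and 100% stops, so the local fraction is t = (93 − 50)/(100 − 50) = 43/50 ≈ 0.86.
#8a903f → (138, 144, 63); #22c4dd → (34, 196, 221).
R = 138 + 0.86 × (34 − 138) = 48.56 → 49
G = 144 + 0.86 × (196 − 144) = 188.72 → 189
B = 63 + 0.86 × (221 − 63) = 198.88 → 199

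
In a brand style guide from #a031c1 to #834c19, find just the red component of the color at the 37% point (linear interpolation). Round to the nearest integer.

R₁ = 160 (from #a031c1), R₂ = 131 (from #834c19).
R = 160 + 0.37 × (131 − 160) = 149.27 → 149

149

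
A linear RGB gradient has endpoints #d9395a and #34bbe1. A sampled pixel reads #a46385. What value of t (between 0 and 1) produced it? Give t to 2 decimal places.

Invert the lerp on the R channel (largest span, 165): t = (164 − 217) / (52 − 217) = -53/-165 = 0.32121.
Check on G: (99 − 57)/(187 − 57) = 0.3231 ✓

0.32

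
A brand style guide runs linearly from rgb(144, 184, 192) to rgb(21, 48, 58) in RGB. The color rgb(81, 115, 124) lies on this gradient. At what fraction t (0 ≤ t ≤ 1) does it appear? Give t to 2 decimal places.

0.51

Invert the lerp on the G channel (largest span, 136): t = (115 − 184) / (48 − 184) = -69/-136 = 0.50735.
Check on R: (81 − 144)/(21 − 144) = 0.5122 ✓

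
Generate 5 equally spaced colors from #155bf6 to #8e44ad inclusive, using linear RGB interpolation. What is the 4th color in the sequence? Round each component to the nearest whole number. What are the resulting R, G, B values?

With 5 swatches and endpoints inclusive, swatch 4 sits at t = (4 − 1)/(5 − 1) = 3/4 ≈ 0.75.
#155bf6 → (21, 91, 246); #8e44ad → (142, 68, 173).
R = 21 + 0.75 × (142 − 21) = 111.75 → 112
G = 91 + 0.75 × (68 − 91) = 73.75 → 74
B = 246 + 0.75 × (173 − 246) = 191.25 → 191

(112, 74, 191)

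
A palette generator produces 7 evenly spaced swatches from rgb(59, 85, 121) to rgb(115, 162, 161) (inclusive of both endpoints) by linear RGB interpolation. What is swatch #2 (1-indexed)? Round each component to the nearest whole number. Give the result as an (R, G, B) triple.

With 7 swatches and endpoints inclusive, swatch 2 sits at t = (2 − 1)/(7 − 1) = 1/6 ≈ 0.1667.
R = 59 + 0.1667 × (115 − 59) = 68.335 → 68
G = 85 + 0.1667 × (162 − 85) = 97.836 → 98
B = 121 + 0.1667 × (161 − 121) = 127.668 → 128

(68, 98, 128)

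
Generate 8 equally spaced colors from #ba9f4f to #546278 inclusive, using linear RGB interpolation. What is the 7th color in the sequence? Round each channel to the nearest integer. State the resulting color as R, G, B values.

With 8 swatches and endpoints inclusive, swatch 7 sits at t = (7 − 1)/(8 − 1) = 6/7 ≈ 0.8571.
#ba9f4f → (186, 159, 79); #546278 → (84, 98, 120).
R = 186 + 0.8571 × (84 − 186) = 98.576 → 99
G = 159 + 0.8571 × (98 − 159) = 106.717 → 107
B = 79 + 0.8571 × (120 − 79) = 114.141 → 114

(99, 107, 114)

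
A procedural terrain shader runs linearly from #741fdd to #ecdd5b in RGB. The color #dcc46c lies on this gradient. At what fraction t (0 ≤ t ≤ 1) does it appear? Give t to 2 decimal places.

Invert the lerp on the G channel (largest span, 190): t = (196 − 31) / (221 − 31) = 165/190 = 0.86842.
Check on R: (220 − 116)/(236 − 116) = 0.8667 ✓

0.87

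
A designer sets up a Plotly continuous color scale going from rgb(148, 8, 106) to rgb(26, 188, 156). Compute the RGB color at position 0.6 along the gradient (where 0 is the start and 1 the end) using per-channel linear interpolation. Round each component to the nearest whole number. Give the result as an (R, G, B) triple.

(75, 116, 136)

R = 148 + 0.6 × (26 − 148) = 148 + 0.6 × -122 = 74.8 → 75
G = 8 + 0.6 × (188 − 8) = 8 + 0.6 × 180 = 116 → 116
B = 106 + 0.6 × (156 − 106) = 106 + 0.6 × 50 = 136 → 136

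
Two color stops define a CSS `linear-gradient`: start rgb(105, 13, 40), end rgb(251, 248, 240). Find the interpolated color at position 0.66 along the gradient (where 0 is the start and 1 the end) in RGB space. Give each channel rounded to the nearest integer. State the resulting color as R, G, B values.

R = 105 + 0.66 × (251 − 105) = 105 + 0.66 × 146 = 201.36 → 201
G = 13 + 0.66 × (248 − 13) = 13 + 0.66 × 235 = 168.1 → 168
B = 40 + 0.66 × (240 − 40) = 40 + 0.66 × 200 = 172 → 172

(201, 168, 172)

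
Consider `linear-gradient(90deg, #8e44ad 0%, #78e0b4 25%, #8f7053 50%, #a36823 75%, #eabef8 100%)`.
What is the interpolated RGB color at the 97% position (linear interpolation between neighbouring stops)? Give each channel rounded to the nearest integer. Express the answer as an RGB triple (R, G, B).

(225, 180, 222)

97% lies between the 75% and 100% stops, so the local fraction is t = (97 − 75)/(100 − 75) = 22/25 ≈ 0.88.
#a36823 → (163, 104, 35); #eabef8 → (234, 190, 248).
R = 163 + 0.88 × (234 − 163) = 225.48 → 225
G = 104 + 0.88 × (190 − 104) = 179.68 → 180
B = 35 + 0.88 × (248 − 35) = 222.44 → 222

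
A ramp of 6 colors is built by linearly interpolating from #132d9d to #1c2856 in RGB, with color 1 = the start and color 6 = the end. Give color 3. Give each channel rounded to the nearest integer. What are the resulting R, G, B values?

(23, 43, 129)

With 6 swatches and endpoints inclusive, swatch 3 sits at t = (3 − 1)/(6 − 1) = 2/5 ≈ 0.4.
#132d9d → (19, 45, 157); #1c2856 → (28, 40, 86).
R = 19 + 0.4 × (28 − 19) = 22.6 → 23
G = 45 + 0.4 × (40 − 45) = 43 → 43
B = 157 + 0.4 × (86 − 157) = 128.6 → 129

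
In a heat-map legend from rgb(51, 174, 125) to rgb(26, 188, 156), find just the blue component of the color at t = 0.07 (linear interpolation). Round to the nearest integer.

127

B = 125 + 0.07 × (156 − 125) = 127.17 → 127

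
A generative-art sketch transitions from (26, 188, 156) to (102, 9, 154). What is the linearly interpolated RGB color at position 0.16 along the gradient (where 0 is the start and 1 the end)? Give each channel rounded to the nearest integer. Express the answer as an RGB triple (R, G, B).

R = 26 + 0.16 × (102 − 26) = 26 + 0.16 × 76 = 38.16 → 38
G = 188 + 0.16 × (9 − 188) = 188 + 0.16 × -179 = 159.36 → 159
B = 156 + 0.16 × (154 − 156) = 156 + 0.16 × -2 = 155.68 → 156

(38, 159, 156)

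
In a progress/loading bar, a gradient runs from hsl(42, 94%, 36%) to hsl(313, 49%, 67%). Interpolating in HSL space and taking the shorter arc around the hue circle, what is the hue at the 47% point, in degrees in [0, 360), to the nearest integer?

0

Hue: 313 − 42 = 271°, but |271| > 180 so the shorter arc goes the other way: Δh = 271 − 360 = -89°.
H = 42 + 0.47 × (-89) = 0.17 → 0°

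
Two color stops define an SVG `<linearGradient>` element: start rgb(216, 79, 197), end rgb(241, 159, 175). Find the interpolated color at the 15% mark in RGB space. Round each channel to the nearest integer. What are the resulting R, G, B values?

(220, 91, 194)

15% corresponds to t = 0.15.
R = 216 + 0.15 × (241 − 216) = 216 + 0.15 × 25 = 219.75 → 220
G = 79 + 0.15 × (159 − 79) = 79 + 0.15 × 80 = 91 → 91
B = 197 + 0.15 × (175 − 197) = 197 + 0.15 × -22 = 193.7 → 194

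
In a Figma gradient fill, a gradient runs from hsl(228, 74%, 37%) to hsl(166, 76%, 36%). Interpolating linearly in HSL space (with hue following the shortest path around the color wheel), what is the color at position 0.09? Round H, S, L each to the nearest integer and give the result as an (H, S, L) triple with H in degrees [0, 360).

Hue arc: Δh = 166 − 228 = -62° (|Δh| ≤ 180, already the shorter path).
H = 228 + 0.09 × (-62) = 222.42 → 222°
S = 74 + 0.09 × (76 − 74) = 74.18 → 74%
L = 37 + 0.09 × (36 − 37) = 36.91 → 37%

(222, 74, 37)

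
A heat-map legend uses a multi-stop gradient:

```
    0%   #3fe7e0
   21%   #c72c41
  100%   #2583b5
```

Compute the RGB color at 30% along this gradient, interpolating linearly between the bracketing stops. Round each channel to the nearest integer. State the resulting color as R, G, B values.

30% lies between the 21% and 100% stops, so the local fraction is t = (30 − 21)/(100 − 21) = 9/79 ≈ 0.1139.
#c72c41 → (199, 44, 65); #2583b5 → (37, 131, 181).
R = 199 + 0.1139 × (37 − 199) = 180.548 → 181
G = 44 + 0.1139 × (131 − 44) = 53.909 → 54
B = 65 + 0.1139 × (181 − 65) = 78.212 → 78

(181, 54, 78)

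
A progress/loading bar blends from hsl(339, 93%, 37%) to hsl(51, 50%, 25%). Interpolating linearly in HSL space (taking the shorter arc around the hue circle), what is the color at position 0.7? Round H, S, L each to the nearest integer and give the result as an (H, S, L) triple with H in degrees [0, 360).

(29, 63, 29)

Hue: 51 − 339 = -288°, but |-288| > 180 so the shorter arc goes the other way: Δh = -288 + 360 = 72°.
H = 339 + 0.7 × (72) = 389.4 → 389 → 389 mod 360 = 29°
S = 93 + 0.7 × (50 − 93) = 62.9 → 63%
L = 37 + 0.7 × (25 − 37) = 28.6 → 29%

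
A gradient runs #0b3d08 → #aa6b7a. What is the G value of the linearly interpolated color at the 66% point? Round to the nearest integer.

91

G₁ = 61 (from #0b3d08), G₂ = 107 (from #aa6b7a).
G = 61 + 0.66 × (107 − 61) = 91.36 → 91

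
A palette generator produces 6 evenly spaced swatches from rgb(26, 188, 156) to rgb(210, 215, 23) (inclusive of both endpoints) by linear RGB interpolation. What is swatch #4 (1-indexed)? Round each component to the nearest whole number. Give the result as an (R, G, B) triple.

With 6 swatches and endpoints inclusive, swatch 4 sits at t = (4 − 1)/(6 − 1) = 3/5 ≈ 0.6.
R = 26 + 0.6 × (210 − 26) = 136.4 → 136
G = 188 + 0.6 × (215 − 188) = 204.2 → 204
B = 156 + 0.6 × (23 − 156) = 76.2 → 76

(136, 204, 76)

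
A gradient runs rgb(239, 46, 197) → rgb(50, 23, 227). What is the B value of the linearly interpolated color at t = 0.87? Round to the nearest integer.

223

B = 197 + 0.87 × (227 − 197) = 223.1 → 223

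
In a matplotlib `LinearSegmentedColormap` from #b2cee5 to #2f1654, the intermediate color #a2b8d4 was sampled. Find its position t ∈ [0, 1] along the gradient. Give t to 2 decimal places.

Invert the lerp on the G channel (largest span, 184): t = (184 − 206) / (22 − 206) = -22/-184 = 0.11957.
Check on R: (162 − 178)/(47 − 178) = 0.1221 ✓

0.12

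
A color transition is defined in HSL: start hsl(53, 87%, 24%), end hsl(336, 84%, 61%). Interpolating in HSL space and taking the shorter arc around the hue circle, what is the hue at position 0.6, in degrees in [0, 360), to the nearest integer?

Hue: 336 − 53 = 283°, but |283| > 180 so the shorter arc goes the other way: Δh = 283 − 360 = -77°.
H = 53 + 0.6 × (-77) = 6.8 → 7°

7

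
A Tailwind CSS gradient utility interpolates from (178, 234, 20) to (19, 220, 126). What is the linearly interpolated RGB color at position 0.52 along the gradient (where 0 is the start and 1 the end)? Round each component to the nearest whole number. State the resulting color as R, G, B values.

R = 178 + 0.52 × (19 − 178) = 178 + 0.52 × -159 = 95.32 → 95
G = 234 + 0.52 × (220 − 234) = 234 + 0.52 × -14 = 226.72 → 227
B = 20 + 0.52 × (126 − 20) = 20 + 0.52 × 106 = 75.12 → 75
So the blended color is (95, 227, 75), about #5fe34b.

(95, 227, 75)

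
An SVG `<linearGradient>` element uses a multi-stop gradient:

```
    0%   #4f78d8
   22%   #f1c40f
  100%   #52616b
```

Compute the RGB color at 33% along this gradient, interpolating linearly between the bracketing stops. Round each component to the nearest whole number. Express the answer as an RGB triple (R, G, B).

(219, 182, 28)

33% lies between the 22% and 100% stops, so the local fraction is t = (33 − 22)/(100 − 22) = 11/78 ≈ 0.141.
#f1c40f → (241, 196, 15); #52616b → (82, 97, 107).
R = 241 + 0.141 × (82 − 241) = 218.581 → 219
G = 196 + 0.141 × (97 − 196) = 182.041 → 182
B = 15 + 0.141 × (107 − 15) = 27.972 → 28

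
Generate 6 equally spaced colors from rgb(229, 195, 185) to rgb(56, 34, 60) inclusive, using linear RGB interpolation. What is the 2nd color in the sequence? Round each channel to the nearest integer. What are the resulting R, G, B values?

With 6 swatches and endpoints inclusive, swatch 2 sits at t = (2 − 1)/(6 − 1) = 1/5 ≈ 0.2.
R = 229 + 0.2 × (56 − 229) = 194.4 → 194
G = 195 + 0.2 × (34 − 195) = 162.8 → 163
B = 185 + 0.2 × (60 − 185) = 160 → 160

(194, 163, 160)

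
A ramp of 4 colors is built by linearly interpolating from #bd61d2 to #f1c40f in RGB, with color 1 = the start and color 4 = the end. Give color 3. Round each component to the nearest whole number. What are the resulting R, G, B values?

(224, 163, 80)

With 4 swatches and endpoints inclusive, swatch 3 sits at t = (3 − 1)/(4 − 1) = 2/3 ≈ 0.6667.
#bd61d2 → (189, 97, 210); #f1c40f → (241, 196, 15).
R = 189 + 0.6667 × (241 − 189) = 223.668 → 224
G = 97 + 0.6667 × (196 − 97) = 163.003 → 163
B = 210 + 0.6667 × (15 − 210) = 79.994 → 80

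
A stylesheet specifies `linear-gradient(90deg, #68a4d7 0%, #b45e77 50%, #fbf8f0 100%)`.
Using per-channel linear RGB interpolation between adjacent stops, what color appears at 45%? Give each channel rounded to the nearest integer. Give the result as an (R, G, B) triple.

45% lies between the 0% and 50% stops, so the local fraction is t = (45 − 0)/(50 − 0) = 45/50 ≈ 0.9.
#68a4d7 → (104, 164, 215); #b45e77 → (180, 94, 119).
R = 104 + 0.9 × (180 − 104) = 172.4 → 172
G = 164 + 0.9 × (94 − 164) = 101 → 101
B = 215 + 0.9 × (119 − 215) = 128.6 → 129

(172, 101, 129)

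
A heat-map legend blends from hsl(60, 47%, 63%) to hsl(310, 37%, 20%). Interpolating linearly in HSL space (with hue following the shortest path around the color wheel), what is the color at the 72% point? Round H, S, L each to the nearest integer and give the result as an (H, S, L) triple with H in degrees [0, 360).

Hue: 310 − 60 = 250°, but |250| > 180 so the shorter arc goes the other way: Δh = 250 − 360 = -110°.
H = 60 + 0.72 × (-110) = -19.2 → -19 → -19 mod 360 = 341°
S = 47 + 0.72 × (37 − 47) = 39.8 → 40%
L = 63 + 0.72 × (20 − 63) = 32.04 → 32%

(341, 40, 32)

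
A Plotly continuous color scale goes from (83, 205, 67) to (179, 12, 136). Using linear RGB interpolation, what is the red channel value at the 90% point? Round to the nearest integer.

R = 83 + 0.9 × (179 − 83) = 169.4 → 169

169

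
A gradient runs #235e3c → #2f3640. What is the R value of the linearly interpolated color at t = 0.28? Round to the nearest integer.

R₁ = 35 (from #235e3c), R₂ = 47 (from #2f3640).
R = 35 + 0.28 × (47 − 35) = 38.36 → 38

38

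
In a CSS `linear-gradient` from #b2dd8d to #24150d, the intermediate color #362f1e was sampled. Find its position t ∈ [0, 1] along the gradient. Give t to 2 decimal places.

Invert the lerp on the G channel (largest span, 200): t = (47 − 221) / (21 − 221) = -174/-200 = 0.87.
Check on R: (54 − 178)/(36 − 178) = 0.8732 ✓

0.87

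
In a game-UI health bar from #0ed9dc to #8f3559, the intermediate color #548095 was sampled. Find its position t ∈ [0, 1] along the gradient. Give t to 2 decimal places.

0.54

Invert the lerp on the G channel (largest span, 164): t = (128 − 217) / (53 − 217) = -89/-164 = 0.54268.
Check on R: (84 − 14)/(143 − 14) = 0.5426 ✓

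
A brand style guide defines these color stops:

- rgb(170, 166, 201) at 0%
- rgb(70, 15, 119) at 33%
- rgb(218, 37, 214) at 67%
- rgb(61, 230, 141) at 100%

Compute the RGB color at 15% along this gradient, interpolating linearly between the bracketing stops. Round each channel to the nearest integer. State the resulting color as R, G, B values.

(125, 97, 164)

15% lies between the 0% and 33% stops, so the local fraction is t = (15 − 0)/(33 − 0) = 15/33 ≈ 0.4545.
R = 170 + 0.4545 × (70 − 170) = 124.55 → 125
G = 166 + 0.4545 × (15 − 166) = 97.37 → 97
B = 201 + 0.4545 × (119 − 201) = 163.731 → 164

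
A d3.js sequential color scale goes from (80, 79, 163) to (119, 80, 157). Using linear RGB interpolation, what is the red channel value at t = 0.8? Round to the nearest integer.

111

R = 80 + 0.8 × (119 − 80) = 111.2 → 111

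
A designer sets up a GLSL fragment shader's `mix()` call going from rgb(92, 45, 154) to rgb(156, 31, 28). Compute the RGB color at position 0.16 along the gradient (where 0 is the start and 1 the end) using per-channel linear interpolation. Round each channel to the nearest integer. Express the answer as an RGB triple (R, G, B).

(102, 43, 134)

R = 92 + 0.16 × (156 − 92) = 92 + 0.16 × 64 = 102.24 → 102
G = 45 + 0.16 × (31 − 45) = 45 + 0.16 × -14 = 42.76 → 43
B = 154 + 0.16 × (28 − 154) = 154 + 0.16 × -126 = 133.84 → 134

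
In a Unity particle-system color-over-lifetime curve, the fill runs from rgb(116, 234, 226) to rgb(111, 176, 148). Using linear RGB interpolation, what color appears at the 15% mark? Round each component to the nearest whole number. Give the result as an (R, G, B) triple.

15% corresponds to t = 0.15.
R = 116 + 0.15 × (111 − 116) = 116 + 0.15 × -5 = 115.25 → 115
G = 234 + 0.15 × (176 − 234) = 234 + 0.15 × -58 = 225.3 → 225
B = 226 + 0.15 × (148 − 226) = 226 + 0.15 × -78 = 214.3 → 214
So the blended color is (115, 225, 214), about #73e1d6.

(115, 225, 214)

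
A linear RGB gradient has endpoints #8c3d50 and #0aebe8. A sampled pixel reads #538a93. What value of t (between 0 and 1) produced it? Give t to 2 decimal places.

Invert the lerp on the G channel (largest span, 174): t = (138 − 61) / (235 − 61) = 77/174 = 0.44253.
Check on R: (83 − 140)/(10 − 140) = 0.4385 ✓

0.44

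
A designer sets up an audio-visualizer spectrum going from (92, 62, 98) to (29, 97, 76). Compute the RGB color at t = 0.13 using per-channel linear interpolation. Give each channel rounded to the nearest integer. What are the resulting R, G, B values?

(84, 67, 95)

R = 92 + 0.13 × (29 − 92) = 92 + 0.13 × -63 = 83.81 → 84
G = 62 + 0.13 × (97 − 62) = 62 + 0.13 × 35 = 66.55 → 67
B = 98 + 0.13 × (76 − 98) = 98 + 0.13 × -22 = 95.14 → 95
So the blended color is (84, 67, 95), about #54435f.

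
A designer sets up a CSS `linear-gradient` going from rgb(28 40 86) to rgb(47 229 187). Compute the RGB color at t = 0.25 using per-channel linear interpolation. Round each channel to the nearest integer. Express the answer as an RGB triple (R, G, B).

(33, 87, 111)

R = 28 + 0.25 × (47 − 28) = 28 + 0.25 × 19 = 32.75 → 33
G = 40 + 0.25 × (229 − 40) = 40 + 0.25 × 189 = 87.25 → 87
B = 86 + 0.25 × (187 − 86) = 86 + 0.25 × 101 = 111.25 → 111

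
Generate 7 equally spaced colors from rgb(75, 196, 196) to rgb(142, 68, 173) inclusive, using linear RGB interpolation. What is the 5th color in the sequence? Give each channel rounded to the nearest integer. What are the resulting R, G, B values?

(120, 111, 181)

With 7 swatches and endpoints inclusive, swatch 5 sits at t = (5 − 1)/(7 − 1) = 4/6 ≈ 0.6667.
R = 75 + 0.6667 × (142 − 75) = 119.669 → 120
G = 196 + 0.6667 × (68 − 196) = 110.662 → 111
B = 196 + 0.6667 × (173 − 196) = 180.666 → 181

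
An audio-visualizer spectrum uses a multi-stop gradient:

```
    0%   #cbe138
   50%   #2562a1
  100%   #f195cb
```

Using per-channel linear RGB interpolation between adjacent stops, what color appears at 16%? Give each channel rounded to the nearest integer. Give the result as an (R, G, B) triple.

(150, 184, 90)

16% lies between the 0% and 50% stops, so the local fraction is t = (16 − 0)/(50 − 0) = 16/50 ≈ 0.32.
#cbe138 → (203, 225, 56); #2562a1 → (37, 98, 161).
R = 203 + 0.32 × (37 − 203) = 149.88 → 150
G = 225 + 0.32 × (98 − 225) = 184.36 → 184
B = 56 + 0.32 × (161 − 56) = 89.6 → 90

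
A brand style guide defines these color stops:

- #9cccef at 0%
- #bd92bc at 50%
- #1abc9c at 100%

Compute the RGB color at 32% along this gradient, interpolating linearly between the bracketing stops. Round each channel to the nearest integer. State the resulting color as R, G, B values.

(177, 167, 206)

32% lies between the 0% and 50% stops, so the local fraction is t = (32 − 0)/(50 − 0) = 32/50 ≈ 0.64.
#9cccef → (156, 204, 239); #bd92bc → (189, 146, 188).
R = 156 + 0.64 × (189 − 156) = 177.12 → 177
G = 204 + 0.64 × (146 − 204) = 166.88 → 167
B = 239 + 0.64 × (188 − 239) = 206.36 → 206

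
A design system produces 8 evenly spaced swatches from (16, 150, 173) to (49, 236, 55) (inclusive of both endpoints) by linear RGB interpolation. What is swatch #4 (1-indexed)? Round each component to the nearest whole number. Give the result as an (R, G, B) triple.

With 8 swatches and endpoints inclusive, swatch 4 sits at t = (4 − 1)/(8 − 1) = 3/7 ≈ 0.4286.
R = 16 + 0.4286 × (49 − 16) = 30.144 → 30
G = 150 + 0.4286 × (236 − 150) = 186.86 → 187
B = 173 + 0.4286 × (55 − 173) = 122.425 → 122

(30, 187, 122)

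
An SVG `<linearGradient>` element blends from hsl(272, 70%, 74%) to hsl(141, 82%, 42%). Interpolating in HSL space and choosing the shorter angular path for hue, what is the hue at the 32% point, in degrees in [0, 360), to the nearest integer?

230

Hue arc: Δh = 141 − 272 = -131° (|Δh| ≤ 180, already the shorter path).
H = 272 + 0.32 × (-131) = 230.08 → 230°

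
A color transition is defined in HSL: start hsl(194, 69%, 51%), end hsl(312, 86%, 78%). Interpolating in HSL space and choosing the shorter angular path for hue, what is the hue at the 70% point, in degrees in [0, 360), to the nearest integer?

277

Hue arc: Δh = 312 − 194 = 118° (|Δh| ≤ 180, already the shorter path).
H = 194 + 0.7 × (118) = 276.6 → 277°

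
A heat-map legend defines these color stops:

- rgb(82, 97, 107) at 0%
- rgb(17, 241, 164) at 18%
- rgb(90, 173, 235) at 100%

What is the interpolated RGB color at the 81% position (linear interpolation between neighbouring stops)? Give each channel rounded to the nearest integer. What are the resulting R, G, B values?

(73, 189, 219)

81% lies between the 18% and 100% stops, so the local fraction is t = (81 − 18)/(100 − 18) = 63/82 ≈ 0.7683.
R = 17 + 0.7683 × (90 − 17) = 73.086 → 73
G = 241 + 0.7683 × (173 − 241) = 188.756 → 189
B = 164 + 0.7683 × (235 − 164) = 218.549 → 219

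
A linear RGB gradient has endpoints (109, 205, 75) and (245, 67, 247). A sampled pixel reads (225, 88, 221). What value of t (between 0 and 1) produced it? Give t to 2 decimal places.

0.85

Invert the lerp on the B channel (largest span, 172): t = (221 − 75) / (247 − 75) = 146/172 = 0.84884.
Check on R: (225 − 109)/(245 − 109) = 0.8529 ✓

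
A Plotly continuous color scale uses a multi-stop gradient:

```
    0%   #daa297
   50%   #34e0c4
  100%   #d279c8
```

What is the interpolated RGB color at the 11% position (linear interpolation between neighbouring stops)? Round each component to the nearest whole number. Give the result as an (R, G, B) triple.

(181, 176, 161)

11% lies between the 0% and 50% stops, so the local fraction is t = (11 − 0)/(50 − 0) = 11/50 ≈ 0.22.
#daa297 → (218, 162, 151); #34e0c4 → (52, 224, 196).
R = 218 + 0.22 × (52 − 218) = 181.48 → 181
G = 162 + 0.22 × (224 − 162) = 175.64 → 176
B = 151 + 0.22 × (196 − 151) = 160.9 → 161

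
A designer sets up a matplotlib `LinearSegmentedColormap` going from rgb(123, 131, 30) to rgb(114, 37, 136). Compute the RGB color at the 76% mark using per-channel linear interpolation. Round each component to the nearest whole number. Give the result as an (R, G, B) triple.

(116, 60, 111)

76% corresponds to t = 0.76.
R = 123 + 0.76 × (114 − 123) = 123 + 0.76 × -9 = 116.16 → 116
G = 131 + 0.76 × (37 − 131) = 131 + 0.76 × -94 = 59.56 → 60
B = 30 + 0.76 × (136 − 30) = 30 + 0.76 × 106 = 110.56 → 111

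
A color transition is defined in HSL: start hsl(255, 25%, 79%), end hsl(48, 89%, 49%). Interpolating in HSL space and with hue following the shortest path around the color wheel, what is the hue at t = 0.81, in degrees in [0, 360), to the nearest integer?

Hue: 48 − 255 = -207°, but |-207| > 180 so the shorter arc goes the other way: Δh = -207 + 360 = 153°.
H = 255 + 0.81 × (153) = 378.93 → 379 → 379 mod 360 = 19°

19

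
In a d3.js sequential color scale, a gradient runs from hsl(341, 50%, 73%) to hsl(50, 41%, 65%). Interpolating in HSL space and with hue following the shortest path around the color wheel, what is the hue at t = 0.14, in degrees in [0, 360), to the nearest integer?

351

Hue: 50 − 341 = -291°, but |-291| > 180 so the shorter arc goes the other way: Δh = -291 + 360 = 69°.
H = 341 + 0.14 × (69) = 350.66 → 351°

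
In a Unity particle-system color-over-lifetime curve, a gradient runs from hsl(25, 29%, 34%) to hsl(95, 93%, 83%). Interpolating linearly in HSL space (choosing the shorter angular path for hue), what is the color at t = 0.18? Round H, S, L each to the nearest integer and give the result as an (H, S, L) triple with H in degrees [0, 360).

Hue arc: Δh = 95 − 25 = 70° (|Δh| ≤ 180, already the shorter path).
H = 25 + 0.18 × (70) = 37.6 → 38°
S = 29 + 0.18 × (93 − 29) = 40.52 → 41%
L = 34 + 0.18 × (83 − 34) = 42.82 → 43%

(38, 41, 43)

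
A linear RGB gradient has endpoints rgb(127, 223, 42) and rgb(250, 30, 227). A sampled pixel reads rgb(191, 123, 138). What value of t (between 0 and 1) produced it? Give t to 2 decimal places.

0.52

Invert the lerp on the G channel (largest span, 193): t = (123 − 223) / (30 − 223) = -100/-193 = 0.51813.
Check on R: (191 − 127)/(250 − 127) = 0.5203 ✓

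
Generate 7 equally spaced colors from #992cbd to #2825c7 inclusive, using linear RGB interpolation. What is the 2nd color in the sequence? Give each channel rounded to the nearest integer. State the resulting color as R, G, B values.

With 7 swatches and endpoints inclusive, swatch 2 sits at t = (2 − 1)/(7 − 1) = 1/6 ≈ 0.1667.
#992cbd → (153, 44, 189); #2825c7 → (40, 37, 199).
R = 153 + 0.1667 × (40 − 153) = 134.163 → 134
G = 44 + 0.1667 × (37 − 44) = 42.833 → 43
B = 189 + 0.1667 × (199 − 189) = 190.667 → 191

(134, 43, 191)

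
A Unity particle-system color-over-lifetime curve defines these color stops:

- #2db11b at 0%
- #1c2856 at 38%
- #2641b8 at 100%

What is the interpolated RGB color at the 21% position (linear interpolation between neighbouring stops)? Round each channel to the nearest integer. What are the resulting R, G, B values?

21% lies between the 0% and 38% stops, so the local fraction is t = (21 − 0)/(38 − 0) = 21/38 ≈ 0.5526.
#2db11b → (45, 177, 27); #1c2856 → (28, 40, 86).
R = 45 + 0.5526 × (28 − 45) = 35.606 → 36
G = 177 + 0.5526 × (40 − 177) = 101.294 → 101
B = 27 + 0.5526 × (86 − 27) = 59.603 → 60

(36, 101, 60)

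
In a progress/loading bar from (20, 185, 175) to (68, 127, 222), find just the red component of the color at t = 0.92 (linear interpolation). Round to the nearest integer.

64

R = 20 + 0.92 × (68 − 20) = 64.16 → 64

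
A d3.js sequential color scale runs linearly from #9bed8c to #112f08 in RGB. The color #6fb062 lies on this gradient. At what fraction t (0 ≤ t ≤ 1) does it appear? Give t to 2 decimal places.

0.32

Invert the lerp on the G channel (largest span, 190): t = (176 − 237) / (47 − 237) = -61/-190 = 0.32105.
Check on R: (111 − 155)/(17 − 155) = 0.3188 ✓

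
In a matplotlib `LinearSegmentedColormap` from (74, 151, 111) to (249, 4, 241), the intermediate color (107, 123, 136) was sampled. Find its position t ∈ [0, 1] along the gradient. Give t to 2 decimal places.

0.19

Invert the lerp on the R channel (largest span, 175): t = (107 − 74) / (249 − 74) = 33/175 = 0.18857.
Check on G: (123 − 151)/(4 − 151) = 0.1905 ✓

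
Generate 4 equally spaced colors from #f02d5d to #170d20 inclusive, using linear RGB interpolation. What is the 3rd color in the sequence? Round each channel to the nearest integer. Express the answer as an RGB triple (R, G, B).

With 4 swatches and endpoints inclusive, swatch 3 sits at t = (3 − 1)/(4 − 1) = 2/3 ≈ 0.6667.
#f02d5d → (240, 45, 93); #170d20 → (23, 13, 32).
R = 240 + 0.6667 × (23 − 240) = 95.326 → 95
G = 45 + 0.6667 × (13 − 45) = 23.666 → 24
B = 93 + 0.6667 × (32 − 93) = 52.331 → 52

(95, 24, 52)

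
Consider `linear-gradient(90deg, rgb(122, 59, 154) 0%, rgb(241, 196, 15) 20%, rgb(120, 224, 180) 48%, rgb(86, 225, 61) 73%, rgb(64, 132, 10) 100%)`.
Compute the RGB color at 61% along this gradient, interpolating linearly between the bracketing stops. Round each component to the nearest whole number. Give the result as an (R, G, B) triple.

61% lies between the 48% and 73% stops, so the local fraction is t = (61 − 48)/(73 − 48) = 13/25 ≈ 0.52.
R = 120 + 0.52 × (86 − 120) = 102.32 → 102
G = 224 + 0.52 × (225 − 224) = 224.52 → 225
B = 180 + 0.52 × (61 − 180) = 118.12 → 118

(102, 225, 118)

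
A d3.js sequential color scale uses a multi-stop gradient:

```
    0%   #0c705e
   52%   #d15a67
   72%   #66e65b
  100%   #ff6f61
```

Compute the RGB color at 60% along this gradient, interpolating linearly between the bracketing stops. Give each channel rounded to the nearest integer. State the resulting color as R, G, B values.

(166, 146, 98)

60% lies between the 52% and 72% stops, so the local fraction is t = (60 − 52)/(72 − 52) = 8/20 ≈ 0.4.
#d15a67 → (209, 90, 103); #66e65b → (102, 230, 91).
R = 209 + 0.4 × (102 − 209) = 166.2 → 166
G = 90 + 0.4 × (230 − 90) = 146 → 146
B = 103 + 0.4 × (91 − 103) = 98.2 → 98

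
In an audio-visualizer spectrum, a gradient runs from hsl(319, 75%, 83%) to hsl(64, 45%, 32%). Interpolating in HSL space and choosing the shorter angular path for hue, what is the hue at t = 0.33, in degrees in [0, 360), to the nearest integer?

354

Hue: 64 − 319 = -255°, but |-255| > 180 so the shorter arc goes the other way: Δh = -255 + 360 = 105°.
H = 319 + 0.33 × (105) = 353.65 → 354°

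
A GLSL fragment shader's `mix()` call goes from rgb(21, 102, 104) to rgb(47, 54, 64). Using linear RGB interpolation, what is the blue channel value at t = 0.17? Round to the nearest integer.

97

B = 104 + 0.17 × (64 − 104) = 97.2 → 97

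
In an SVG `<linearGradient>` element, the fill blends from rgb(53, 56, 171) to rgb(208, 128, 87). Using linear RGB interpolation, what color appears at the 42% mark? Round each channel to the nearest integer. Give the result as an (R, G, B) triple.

42% corresponds to t = 0.42.
R = 53 + 0.42 × (208 − 53) = 53 + 0.42 × 155 = 118.1 → 118
G = 56 + 0.42 × (128 − 56) = 56 + 0.42 × 72 = 86.24 → 86
B = 171 + 0.42 × (87 − 171) = 171 + 0.42 × -84 = 135.72 → 136

(118, 86, 136)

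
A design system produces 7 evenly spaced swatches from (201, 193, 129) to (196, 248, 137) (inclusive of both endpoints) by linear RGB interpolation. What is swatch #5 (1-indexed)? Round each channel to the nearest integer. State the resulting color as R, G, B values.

(198, 230, 134)

With 7 swatches and endpoints inclusive, swatch 5 sits at t = (5 − 1)/(7 − 1) = 4/6 ≈ 0.6667.
R = 201 + 0.6667 × (196 − 201) = 197.667 → 198
G = 193 + 0.6667 × (248 − 193) = 229.668 → 230
B = 129 + 0.6667 × (137 − 129) = 134.334 → 134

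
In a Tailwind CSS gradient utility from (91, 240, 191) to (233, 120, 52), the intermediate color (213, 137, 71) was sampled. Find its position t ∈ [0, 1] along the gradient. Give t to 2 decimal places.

0.86

Invert the lerp on the R channel (largest span, 142): t = (213 − 91) / (233 − 91) = 122/142 = 0.85915.
Check on G: (137 − 240)/(120 − 240) = 0.8583 ✓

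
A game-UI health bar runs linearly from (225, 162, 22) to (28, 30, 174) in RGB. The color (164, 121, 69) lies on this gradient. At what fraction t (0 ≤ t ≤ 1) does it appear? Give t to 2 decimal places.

0.31

Invert the lerp on the R channel (largest span, 197): t = (164 − 225) / (28 − 225) = -61/-197 = 0.30964.
Check on G: (121 − 162)/(30 − 162) = 0.3106 ✓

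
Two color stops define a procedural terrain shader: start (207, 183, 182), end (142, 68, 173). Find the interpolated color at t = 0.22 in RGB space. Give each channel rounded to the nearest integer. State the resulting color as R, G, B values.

(193, 158, 180)

R = 207 + 0.22 × (142 − 207) = 207 + 0.22 × -65 = 192.7 → 193
G = 183 + 0.22 × (68 − 183) = 183 + 0.22 × -115 = 157.7 → 158
B = 182 + 0.22 × (173 − 182) = 182 + 0.22 × -9 = 180.02 → 180
So the blended color is (193, 158, 180), about #c19eb4.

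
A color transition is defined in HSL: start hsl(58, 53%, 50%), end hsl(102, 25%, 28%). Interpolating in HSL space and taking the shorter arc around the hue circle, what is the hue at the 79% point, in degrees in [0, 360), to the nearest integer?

93

Hue arc: Δh = 102 − 58 = 44° (|Δh| ≤ 180, already the shorter path).
H = 58 + 0.79 × (44) = 92.76 → 93°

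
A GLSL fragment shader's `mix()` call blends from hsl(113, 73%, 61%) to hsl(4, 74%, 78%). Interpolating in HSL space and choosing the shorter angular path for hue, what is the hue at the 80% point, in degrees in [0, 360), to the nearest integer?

26

Hue arc: Δh = 4 − 113 = -109° (|Δh| ≤ 180, already the shorter path).
H = 113 + 0.8 × (-109) = 25.8 → 26°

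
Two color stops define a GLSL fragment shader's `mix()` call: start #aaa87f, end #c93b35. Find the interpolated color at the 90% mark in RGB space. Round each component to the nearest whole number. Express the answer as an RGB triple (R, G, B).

#aaa87f → (170, 168, 127); #c93b35 → (201, 59, 53).
90% corresponds to t = 0.9.
R = 170 + 0.9 × (201 − 170) = 170 + 0.9 × 31 = 197.9 → 198
G = 168 + 0.9 × (59 − 168) = 168 + 0.9 × -109 = 69.9 → 70
B = 127 + 0.9 × (53 − 127) = 127 + 0.9 × -74 = 60.4 → 60

(198, 70, 60)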